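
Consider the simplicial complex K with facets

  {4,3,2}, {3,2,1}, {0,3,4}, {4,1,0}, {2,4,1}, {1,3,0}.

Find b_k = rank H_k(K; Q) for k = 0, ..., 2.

b_0 = 1, b_1 = 0, b_2 = 1.

Fix the vertex order 0 < 1 < 2 < 3 < 4 and write every simplex with vertices in increasing order. Then dim K = 2 and the simplices of K are:

  0-simplices (5): [0], [1], [2], [3], [4]
  1-simplices (9): [0,1], [0,3], [0,4], [1,2], [1,3], [1,4], [2,3], [2,4], [3,4]
  2-simplices (6): [0,1,3], [0,1,4], [0,3,4], [1,2,3], [1,2,4], [2,3,4]

Hence C_0 ≅ Z^5, C_1 ≅ Z^9, C_2 ≅ Z^6.

∂_1: C_1 → C_0 maps an edge to its endpoints' difference, ∂[p,q] = q − p. For instance
  ∂[1,4] = [4] − [1].
This gives a 5×9 integer matrix of rank 4; reducing to Smith normal form yields diagonal entries (1,1,1,1).

∂_2: C_2 → C_1 sends each 2-simplex [p,q,r] to [q,r] − [p,r] + [p,q]. For instance
  ∂[1,2,3] = [2,3] − [1,3] + [1,2],
  ∂[0,3,4] = [3,4] − [0,4] + [0,3].
The 9×6 boundary matrix has rank 5 and Smith normal form diag(1,1,1,1,1).

Reading off H_k = ker ∂_k / im ∂_{k+1}:

  H_0: rank C_0 − rank ∂_1 = 5 − 4 = 1, and the invariant factors of ∂_1 are all 1, so H_0 ≅ Z.
  H_1: rank ker ∂_1 − rank ∂_2 = (9 − 4) − 5 = 0, and the invariant factors of ∂_2 are all 1, so H_1 ≅ 0.
  H_2: rank ker ∂_2 − rank ∂_3 = (6 − 5) − 0 = 1, and there is no ∂_3, so H_2 ≅ Z.

Hence the Betti numbers are b_0 = 1, b_1 = 0, b_2 = 1.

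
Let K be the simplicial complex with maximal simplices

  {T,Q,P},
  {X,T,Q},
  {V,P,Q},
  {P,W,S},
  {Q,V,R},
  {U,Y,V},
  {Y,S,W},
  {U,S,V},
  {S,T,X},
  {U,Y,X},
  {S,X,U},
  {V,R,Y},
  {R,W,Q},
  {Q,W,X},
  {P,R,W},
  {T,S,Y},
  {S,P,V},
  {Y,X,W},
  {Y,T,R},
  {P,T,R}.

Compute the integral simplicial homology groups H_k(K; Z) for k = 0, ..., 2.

Fix the vertex order P < Q < R < S < T < U < V < W < X < Y and write every simplex with vertices in increasing order. Then dim K = 2 and the simplices of K are:

  0-simplices (10): P, Q, R, S, T, U, V, W, X, Y
  1-simplices (30): PQ, PR, PS, PT, PV, PW, QR, QT, QV, QW, QX, RT, RV, RW, RY, ST, SU, SV, SW, SX, SY, TX, TY, UV, UX, UY, VY, WX, WY, XY
  2-simplices (20): PQT, PQV, PRT, PRW, PSV, PSW, QRV, QRW, QTX, QWX, RTY, RVY, STX, STY, SUV, SUX, SWY, UVY, UXY, WXY

Hence C_0 ≅ Z^10, C_1 ≅ Z^30, C_2 ≅ Z^20.

The boundary map ∂_1: C_1 → C_0 maps an edge to its endpoints' difference, ∂[p,q] = q − p.
As a 10×30 matrix over Z this has rank 9, with invariant factors (1,1,1,1,1,1,1,1,1).

Boundary ∂_2: C_2 → C_1 acts by ∂[p,q,r] = [q,r] − [p,r] + [p,q]. For instance
  ∂UVY = VY − UY + UV,
  ∂PQT = QT − PT + PQ.
The 30×20 boundary matrix has rank 20 and Smith normal form diag(1,1,1,1,1,1,1,1,1,1,1,1,1,1,1,1,1,1,1,2).

Now H_k = ker ∂_k / im ∂_{k+1}, so:

  H_0: rank C_0 − rank ∂_1 = 10 − 9 = 1, and the invariant factors of ∂_1 are all 1, so H_0 = Z.
  H_1: rank ker ∂_1 − rank ∂_2 = (30 − 9) − 20 = 1, and ∂_2 has invariant factor 2 > 1, so H_1 = Z ⊕ Z/2.
  H_2: rank ker ∂_2 − rank ∂_3 = (20 − 20) − 0 = 0, and there is no ∂_3, so H_2 = 0.

As a check, the Euler characteristic is 10 − 30 + 20 = 0, which agrees with 1 − 1 + 0 = 0.
(K is a triangulation of the Klein bottle.)

H_0 ≅ Z,  H_1 ≅ Z ⊕ Z/2,  H_2 = 0.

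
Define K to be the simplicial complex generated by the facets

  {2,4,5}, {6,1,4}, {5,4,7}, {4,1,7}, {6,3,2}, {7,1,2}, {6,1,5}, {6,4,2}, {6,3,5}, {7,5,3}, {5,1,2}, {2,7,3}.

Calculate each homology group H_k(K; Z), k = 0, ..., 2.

Take the total order 1 < 2 < 3 < 4 < 5 < 6 < 7 on the vertex set. Then K (dimension 2) consists of the simplices:

  0-simplices (7): [1], [2], [3], [4], [5], [6], [7]
  1-simplices (18): [1,2], [1,4], [1,5], [1,6], [1,7], [2,3], [2,4], [2,5], [2,6], [2,7], [3,5], [3,6], [3,7], [4,5], [4,6], [4,7], [5,6], [5,7]
  2-simplices (12): [1,2,5], [1,2,7], [1,4,6], [1,4,7], [1,5,6], [2,3,6], [2,3,7], [2,4,5], [2,4,6], [3,5,6], [3,5,7], [4,5,7]

so the chain groups are C_0 ≅ Z^7, C_1 ≅ Z^18, C_2 ≅ Z^12.

Boundary ∂_1: C_1 → C_0 sends each edge [p,q] (with p < q) to q − p.
The 7×18 boundary matrix has rank 6 and Smith normal form diag(1,1,1,1,1,1).

The boundary map ∂_2: C_2 → C_1 maps a triangle to the signed sum of its edges. For instance
  ∂[1,2,7] = [2,7] − [1,7] + [1,2],
  ∂[1,5,6] = [5,6] − [1,6] + [1,5].
The 18×12 boundary matrix has rank 12 and Smith normal form diag(1,1,1,1,1,1,1,1,1,1,1,2).

Computing H_k = (kernel of ∂_k) / (image of ∂_{k+1}):

  H_0: rank C_0 − rank ∂_1 = 7 − 6 = 1, and the invariant factors of ∂_1 are all 1, so H_0 ≅ Z.
  H_1: rank ker ∂_1 − rank ∂_2 = (18 − 6) − 12 = 0, and ∂_2 has invariant factor 2 > 1, so H_1 ≅ Z/2.
  H_2: rank ker ∂_2 − rank ∂_3 = (12 − 12) − 0 = 0, and there is no ∂_3, so H_2 ≅ 0.

H_0 = Z,  H_1 = Z/2,  H_2 = 0.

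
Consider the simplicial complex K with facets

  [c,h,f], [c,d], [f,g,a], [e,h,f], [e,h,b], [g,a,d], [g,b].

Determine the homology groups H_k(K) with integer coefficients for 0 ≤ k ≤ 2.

Fix the vertex order a < b < c < d < e < f < g < h and write every simplex with vertices in increasing order. Then dim K = 2 and the simplices of K are:

  0-simplices (8): a, b, c, d, e, f, g, h
  1-simplices (14): ad, af, ag, be, bg, bh, cd, cf, ch, dg, ef, eh, fg, fh
  2-simplices (5): adg, afg, beh, cfh, efh

Hence C_0 ≅ Z^8, C_1 ≅ Z^14, C_2 ≅ Z^5.

∂_1: C_1 → C_0 sends each edge [p,q] (with p < q) to q − p.
The resulting 8×14 matrix has rank 7, and its Smith normal form has invariant factors (1,1,1,1,1,1,1).

∂_2: C_2 → C_1 acts by ∂[p,q,r] = [q,r] − [p,r] + [p,q]. For instance
  ∂efh = fh − eh + ef,
  ∂beh = eh − bh + be.
The resulting 14×5 matrix has rank 5, and its Smith normal form has invariant factors (1,1,1,1,1).

Now H_k = ker ∂_k / im ∂_{k+1}, so:

  H_0: rank C_0 − rank ∂_1 = 8 − 7 = 1, and the invariant factors of ∂_1 are all 1, so H_0 = Z.
  H_1: rank ker ∂_1 − rank ∂_2 = (14 − 7) − 5 = 2, and the invariant factors of ∂_2 are all 1, so H_1 = Z^2.
  H_2: rank ker ∂_2 − rank ∂_3 = (5 − 5) − 0 = 0, and there is no ∂_3, so H_2 = 0.

As a check, the Euler characteristic is 8 − 14 + 5 = -1, which agrees with 1 − 2 + 0 = -1.

H_0 ≅ Z,  H_1 ≅ Z^2,  H_2 = 0.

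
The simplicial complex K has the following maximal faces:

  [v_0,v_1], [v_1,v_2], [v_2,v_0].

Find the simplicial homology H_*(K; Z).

Fix the vertex order v_0 < v_1 < v_2 and write every simplex with vertices in increasing order. Then dim K = 1 and the simplices of K are:

  0-simplices (3): [v_0], [v_1], [v_2]
  1-simplices (3): [v_0,v_1], [v_0,v_2], [v_1,v_2]

so the chain groups are C_0 ≅ Z^3, C_1 ≅ Z^3.

Boundary ∂_1: C_1 → C_0 maps an edge to its endpoints' difference, ∂[p,q] = q − p. For instance
  ∂[v_0,v_1] = [v_1] − [v_0].
This gives a 3×3 integer matrix of rank 2; reducing to Smith normal form yields diagonal entries (1,1).

From H_k ≅ ker(∂_k) / im(∂_{k+1}) we obtain:

  H_0: rank C_0 − rank ∂_1 = 3 − 2 = 1, and the invariant factors of ∂_1 are all 1, so H_0 ≅ Z.
  H_1: rank ker ∂_1 − rank ∂_2 = (3 − 2) − 0 = 1, and there is no ∂_2, so H_1 ≅ Z.

As a check, the Euler characteristic is 3 − 3 = 0, which agrees with 1 − 1 = 0.

H_0 ≅ Z,  H_1 ≅ Z.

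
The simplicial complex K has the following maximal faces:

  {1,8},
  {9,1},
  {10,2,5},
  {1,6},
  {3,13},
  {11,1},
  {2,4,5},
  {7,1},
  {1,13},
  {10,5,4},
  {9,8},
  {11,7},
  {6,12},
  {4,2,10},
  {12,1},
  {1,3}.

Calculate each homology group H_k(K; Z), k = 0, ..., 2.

Fix the vertex order 1 < 2 < 3 < 4 < 5 < 6 < 7 < 8 < 9 < 10 < 11 < 12 < 13 and write every simplex with vertices in increasing order. Then dim K = 2 and the simplices of K are:

  0-simplices (13): [1], [2], [3], [4], [5], [6], [7], [8], [9], [10], [11], [12], [13]
  1-simplices (18): [1,3], [1,6], [1,7], [1,8], [1,9], [1,11], [1,12], [1,13], [2,4], [2,5], [2,10], [3,13], [4,5], [4,10], [5,10], [6,12], [7,11], [8,9]
  2-simplices (4): [2,4,5], [2,4,10], [2,5,10], [4,5,10]

Hence C_0 ≅ Z^13, C_1 ≅ Z^18, C_2 ≅ Z^4.

Boundary ∂_1: C_1 → C_0 is given by ∂[p,q] = [q] − [p].
This gives a 13×18 integer matrix of rank 11; reducing to Smith normal form yields diagonal entries (1,1,1,1,1,1,1,1,1,1,1).

The boundary map ∂_2: C_2 → C_1 sends each 2-simplex [p,q,r] to [q,r] − [p,r] + [p,q]. For instance
  ∂[2,4,5] = [4,5] − [2,5] + [2,4],
  ∂[2,5,10] = [5,10] − [2,10] + [2,5].
The 18×4 boundary matrix has rank 3 and Smith normal form diag(1,1,1).

From H_k ≅ ker(∂_k) / im(∂_{k+1}) we obtain:

  H_0: rank C_0 − rank ∂_1 = 13 − 11 = 2, and the invariant factors of ∂_1 are all 1, so H_0 ≅ Z^2.
  H_1: rank ker ∂_1 − rank ∂_2 = (18 − 11) − 3 = 4, and the invariant factors of ∂_2 are all 1, so H_1 ≅ Z^4.
  H_2: rank ker ∂_2 − rank ∂_3 = (4 − 3) − 0 = 1, and there is no ∂_3, so H_2 ≅ Z.

H_0 ≅ Z^2,  H_1 ≅ Z^4,  H_2 ≅ Z.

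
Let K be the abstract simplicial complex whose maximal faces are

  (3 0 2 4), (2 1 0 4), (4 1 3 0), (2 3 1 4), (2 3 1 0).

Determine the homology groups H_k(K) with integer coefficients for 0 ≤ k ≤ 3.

H_0 = Z,  H_1 = 0,  H_2 = 0,  H_3 = Z.

Take the total order 0 < 1 < 2 < 3 < 4 on the vertex set. Then K (dimension 3) consists of the simplices:

  0-simplices (5): [0], [1], [2], [3], [4]
  1-simplices (10): [0,1], [0,2], [0,3], [0,4], [1,2], [1,3], [1,4], [2,3], [2,4], [3,4]
  2-simplices (10): [0,1,2], [0,1,3], [0,1,4], [0,2,3], [0,2,4], [0,3,4], [1,2,3], [1,2,4], [1,3,4], [2,3,4]
  3-simplices (5): [0,1,2,3], [0,1,2,4], [0,1,3,4], [0,2,3,4], [1,2,3,4]

giving chain groups C_0 ≅ Z^5, C_1 ≅ Z^10, C_2 ≅ Z^10, C_3 ≅ Z^5.

Boundary ∂_1: C_1 → C_0 is given by ∂[p,q] = [q] − [p].
This gives a 5×10 integer matrix of rank 4; reducing to Smith normal form yields diagonal entries (1,1,1,1).

The boundary map ∂_2: C_2 → C_1 sends each 2-simplex [p,q,r] to [q,r] − [p,r] + [p,q]. For instance
  ∂[0,2,3] = [2,3] − [0,3] + [0,2],
  ∂[2,3,4] = [3,4] − [2,4] + [2,3].
As a 10×10 matrix over Z this has rank 6, with invariant factors (1,1,1,1,1,1).

Boundary ∂_3: C_3 → C_2 sends each 3-simplex σ to the alternating sum Σ_i (−1)^i (σ with its i-th vertex removed). For instance
  ∂[0,1,2,4] = [1,2,4] − [0,2,4] + [0,1,4] − [0,1,2],
  ∂[0,1,3,4] = [1,3,4] − [0,3,4] + [0,1,4] − [0,1,3].
As a 10×5 matrix over Z this has rank 4, with invariant factors (1,1,1,1).

From H_k ≅ ker(∂_k) / im(∂_{k+1}) we obtain:

  H_0: rank C_0 − rank ∂_1 = 5 − 4 = 1, and the invariant factors of ∂_1 are all 1, so H_0 ≅ Z.
  H_1: rank ker ∂_1 − rank ∂_2 = (10 − 4) − 6 = 0, and the invariant factors of ∂_2 are all 1, so H_1 ≅ 0.
  H_2: rank ker ∂_2 − rank ∂_3 = (10 − 6) − 4 = 0, and the invariant factors of ∂_3 are all 1, so H_2 ≅ 0.
  H_3: rank ker ∂_3 − rank ∂_4 = (5 − 4) − 0 = 1, and there is no ∂_4, so H_3 ≅ Z.

As a check, the Euler characteristic is 5 − 10 + 10 − 5 = 0, which agrees with 1 − 0 + 0 − 1 = 0.
(K is a triangulation of the 3-sphere S^3.)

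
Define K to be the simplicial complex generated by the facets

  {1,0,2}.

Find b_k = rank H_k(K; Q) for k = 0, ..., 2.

b_0 = 1, b_1 = 0, b_2 = 0.

Take the total order 0 < 1 < 2 on the vertex set. Then K (dimension 2) consists of the simplices:

  0-simplices (3): [0], [1], [2]
  1-simplices (3): [0,1], [0,2], [1,2]
  2-simplices (1): [0,1,2]

Hence C_0 ≅ Z^3, C_1 ≅ Z^3, C_2 ≅ Z^1.

The boundary map ∂_1: C_1 → C_0 sends each edge [p,q] (with p < q) to q − p. For instance
  ∂[0,1] = [1] − [0].
This gives a 3×3 integer matrix of rank 2; reducing to Smith normal form yields diagonal entries (1,1).

Boundary ∂_2: C_2 → C_1 sends each 2-simplex [p,q,r] to [q,r] − [p,r] + [p,q]. For instance
  ∂[0,1,2] = [1,2] − [0,2] + [0,1].
This gives a 3×1 integer matrix of rank 1; reducing to Smith normal form yields diagonal entries (1).

Now H_k = ker ∂_k / im ∂_{k+1}, so:

  H_0: rank C_0 − rank ∂_1 = 3 − 2 = 1, and the invariant factors of ∂_1 are all 1, so H_0 ≅ Z.
  H_1: rank ker ∂_1 − rank ∂_2 = (3 − 2) − 1 = 0, and the invariant factors of ∂_2 are all 1, so H_1 ≅ 0.
  H_2: rank ker ∂_2 − rank ∂_3 = (1 − 1) − 0 = 0, and there is no ∂_3, so H_2 ≅ 0.

As a check, the Euler characteristic is 3 − 3 + 1 = 1, which agrees with 1 − 0 + 0 = 1.
(K is a triangulation of the 2-simplex.)

Hence the Betti numbers are b_0 = 1, b_1 = 0, b_2 = 0.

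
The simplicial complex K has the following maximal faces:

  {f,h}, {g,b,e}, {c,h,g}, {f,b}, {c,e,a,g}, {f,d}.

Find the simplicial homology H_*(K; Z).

Take the total order a < b < c < d < e < f < g < h on the vertex set. Then K (dimension 3) consists of the simplices:

  0-simplices (8): a, b, c, d, e, f, g, h
  1-simplices (13): ac, ae, ag, be, bf, bg, ce, cg, ch, df, eg, fh, gh
  2-simplices (6): ace, acg, aeg, beg, ceg, cgh
  3-simplices (1): aceg

so the chain groups are C_0 ≅ Z^8, C_1 ≅ Z^13, C_2 ≅ Z^6, C_3 ≅ Z^1.

∂_1: C_1 → C_0 is given by ∂[p,q] = [q] − [p]. For instance
  ∂ch = h − c.
This gives a 8×13 integer matrix of rank 7; reducing to Smith normal form yields diagonal entries (1,1,1,1,1,1,1).

∂_2: C_2 → C_1 acts by ∂[p,q,r] = [q,r] − [p,r] + [p,q]. For instance
  ∂aeg = eg − ag + ae,
  ∂beg = eg − bg + be.
As a 13×6 matrix over Z this has rank 5, with invariant factors (1,1,1,1,1).

∂_3: C_3 → C_2 sends each 3-simplex σ to the alternating sum Σ_i (−1)^i (σ with its i-th vertex removed). For instance
  ∂aceg = ceg − aeg + acg − ace.
The 6×1 boundary matrix has rank 1 and Smith normal form diag(1).

Now H_k = ker ∂_k / im ∂_{k+1}, so:

  H_0: rank C_0 − rank ∂_1 = 8 − 7 = 1, and the invariant factors of ∂_1 are all 1, so H_0 ≅ Z.
  H_1: rank ker ∂_1 − rank ∂_2 = (13 − 7) − 5 = 1, and the invariant factors of ∂_2 are all 1, so H_1 ≅ Z.
  H_2: rank ker ∂_2 − rank ∂_3 = (6 − 5) − 1 = 0, and the invariant factors of ∂_3 are all 1, so H_2 ≅ 0.
  H_3: rank ker ∂_3 − rank ∂_4 = (1 − 1) − 0 = 0, and there is no ∂_4, so H_3 ≅ 0.

H_0 ≅ Z,  H_1 ≅ Z,  H_2 = 0,  H_3 = 0.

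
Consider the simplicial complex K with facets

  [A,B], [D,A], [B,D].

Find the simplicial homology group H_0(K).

We work with the vertex ordering A < B < D. The simplices of K, each written with vertices in increasing order, are:

  0-simplices (3): A, B, D
  1-simplices (3): AB, AD, BD

Hence C_0 ≅ Z^3, C_1 ≅ Z^3.

The boundary map ∂_1: C_1 → C_0 is given by ∂[p,q] = [q] − [p].
The resulting 3×3 matrix has rank 2, and its Smith normal form has invariant factors (1,1).

From H_k ≅ ker(∂_k) / im(∂_{k+1}) we obtain:

  H_0: rank C_0 − rank ∂_1 = 3 − 2 = 1, and the invariant factors of ∂_1 are all 1, so H_0 ≅ Z.

(K is a triangulation of the circle S^1.)

H_0 = Z.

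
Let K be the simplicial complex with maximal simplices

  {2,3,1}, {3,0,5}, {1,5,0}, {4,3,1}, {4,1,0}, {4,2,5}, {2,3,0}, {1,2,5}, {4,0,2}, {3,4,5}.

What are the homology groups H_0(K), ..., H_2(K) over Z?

H_0 = Z,  H_1 = Z/2Z,  H_2 = 0.

Order the vertices as 0 < 1 < 2 < 3 < 4 < 5. Listing each simplex with vertices in this order, K has dimension 2 with simplices:

  0-simplices (6): [0], [1], [2], [3], [4], [5]
  1-simplices (15): [0,1], [0,2], [0,3], [0,4], [0,5], [1,2], [1,3], [1,4], [1,5], [2,3], [2,4], [2,5], [3,4], [3,5], [4,5]
  2-simplices (10): [0,1,4], [0,1,5], [0,2,3], [0,2,4], [0,3,5], [1,2,3], [1,2,5], [1,3,4], [2,4,5], [3,4,5]

so the chain groups are C_0 ≅ Z^6, C_1 ≅ Z^15, C_2 ≅ Z^10.

The boundary map ∂_1: C_1 → C_0 is given by ∂[p,q] = [q] − [p].
This gives a 6×15 integer matrix of rank 5; reducing to Smith normal form yields diagonal entries (1,1,1,1,1).

∂_2: C_2 → C_1 acts by ∂[p,q,r] = [q,r] − [p,r] + [p,q]. For instance
  ∂[1,2,3] = [2,3] − [1,3] + [1,2],
  ∂[0,3,5] = [3,5] − [0,5] + [0,3].
This gives a 15×10 integer matrix of rank 10; reducing to Smith normal form yields diagonal entries (1,1,1,1,1,1,1,1,1,2).

From H_k ≅ ker(∂_k) / im(∂_{k+1}) we obtain:

  H_0: rank C_0 − rank ∂_1 = 6 − 5 = 1, and the invariant factors of ∂_1 are all 1, so H_0 = Z.
  H_1: rank ker ∂_1 − rank ∂_2 = (15 − 5) − 10 = 0, and ∂_2 has invariant factor 2 > 1, so H_1 = Z/2Z.
  H_2: rank ker ∂_2 − rank ∂_3 = (10 − 10) − 0 = 0, and there is no ∂_3, so H_2 = 0.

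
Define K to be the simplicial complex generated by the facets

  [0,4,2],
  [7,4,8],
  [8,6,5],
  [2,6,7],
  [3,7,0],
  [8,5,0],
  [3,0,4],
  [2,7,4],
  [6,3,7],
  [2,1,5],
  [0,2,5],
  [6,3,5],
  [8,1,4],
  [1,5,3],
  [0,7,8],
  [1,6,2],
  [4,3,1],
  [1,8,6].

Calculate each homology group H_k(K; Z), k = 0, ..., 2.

H_0 ≅ Z,  H_1 ≅ Z ⊕ Z_2,  H_2 = 0.

Order the vertices as 0 < 1 < 2 < 3 < 4 < 5 < 6 < 7 < 8. Listing each simplex with vertices in this order, K has dimension 2 with simplices:

  0-simplices (9): [0], [1], [2], [3], [4], [5], [6], [7], [8]
  1-simplices (27): (27 of them)
  2-simplices (18): [0,2,4], [0,2,5], [0,3,4], [0,3,7], [0,5,8], [0,7,8], [1,2,5], [1,2,6], [1,3,4], [1,3,5], [1,4,8], [1,6,8], [2,4,7], [2,6,7], [3,5,6], [3,6,7], [4,7,8], [5,6,8]

giving chain groups C_0 ≅ Z^9, C_1 ≅ Z^27, C_2 ≅ Z^18.

The boundary map ∂_1: C_1 → C_0 is given by ∂[p,q] = [q] − [p].
As a 9×27 matrix over Z this has rank 8, with invariant factors (1,1,1,1,1,1,1,1).

The boundary map ∂_2: C_2 → C_1 maps a triangle to the signed sum of its edges. For instance
  ∂[1,3,5] = [3,5] − [1,5] + [1,3],
  ∂[1,6,8] = [6,8] − [1,8] + [1,6].
As a 27×18 matrix over Z this has rank 18, with invariant factors (1,1,1,1,1,1,1,1,1,1,1,1,1,1,1,1,1,2).

From H_k ≅ ker(∂_k) / im(∂_{k+1}) we obtain:

  H_0: rank C_0 − rank ∂_1 = 9 − 8 = 1, and the invariant factors of ∂_1 are all 1, so H_0 = Z.
  H_1: rank ker ∂_1 − rank ∂_2 = (27 − 8) − 18 = 1, and ∂_2 has invariant factor 2 > 1, so H_1 = Z ⊕ Z_2.
  H_2: rank ker ∂_2 − rank ∂_3 = (18 − 18) − 0 = 0, and there is no ∂_3, so H_2 = 0.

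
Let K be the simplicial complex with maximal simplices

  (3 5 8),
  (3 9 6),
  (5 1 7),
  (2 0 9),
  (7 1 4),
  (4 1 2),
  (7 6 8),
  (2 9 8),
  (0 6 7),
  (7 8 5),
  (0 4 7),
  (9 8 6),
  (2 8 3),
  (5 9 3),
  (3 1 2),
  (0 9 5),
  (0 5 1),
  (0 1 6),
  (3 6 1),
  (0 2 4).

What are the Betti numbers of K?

b_0 = 1, b_1 = 1, b_2 = 0.

We work with the vertex ordering 0 < 1 < 2 < 3 < 4 < 5 < 6 < 7 < 8 < 9. The simplices of K, each written with vertices in increasing order, are:

  0-simplices (10): [0], [1], [2], [3], [4], [5], [6], [7], [8], [9]
  1-simplices (30): (30 of them)
  2-simplices (20): (20 of them)

giving chain groups C_0 ≅ Z^10, C_1 ≅ Z^30, C_2 ≅ Z^20.

∂_1: C_1 → C_0 is given by ∂[p,q] = [q] − [p]. For instance
  ∂[7,8] = [8] − [7].
The 10×30 boundary matrix has rank 9 and Smith normal form diag(1,1,1,1,1,1,1,1,1).

Boundary ∂_2: C_2 → C_1 maps a triangle to the signed sum of its edges. For instance
  ∂[2,8,9] = [8,9] − [2,9] + [2,8],
  ∂[1,4,7] = [4,7] − [1,7] + [1,4].
The resulting 30×20 matrix has rank 20, and its Smith normal form has invariant factors (1,1,1,1,1,1,1,1,1,1,1,1,1,1,1,1,1,1,1,2).

Computing H_k = (kernel of ∂_k) / (image of ∂_{k+1}):

  H_0: rank C_0 − rank ∂_1 = 10 − 9 = 1, and the invariant factors of ∂_1 are all 1, so H_0 ≅ Z.
  H_1: rank ker ∂_1 − rank ∂_2 = (30 − 9) − 20 = 1, and ∂_2 has invariant factor 2 > 1, so H_1 ≅ Z ⊕ Z/2.
  H_2: rank ker ∂_2 − rank ∂_3 = (20 − 20) − 0 = 0, and there is no ∂_3, so H_2 ≅ 0.

Hence the Betti numbers are b_0 = 1, b_1 = 1, b_2 = 0.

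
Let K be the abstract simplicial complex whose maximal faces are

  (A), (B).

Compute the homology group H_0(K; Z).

We work with the vertex ordering A < B. The simplices of K, each written with vertices in increasing order, are:

  0-simplices (2): A, B

Hence C_0 ≅ Z^2.

Reading off H_k = ker ∂_k / im ∂_{k+1}:

  H_0: rank C_0 − rank ∂_1 = 2 − 0 = 2, and there is no ∂_1, so H_0 = Z^2.

H_0 ≅ Z^2.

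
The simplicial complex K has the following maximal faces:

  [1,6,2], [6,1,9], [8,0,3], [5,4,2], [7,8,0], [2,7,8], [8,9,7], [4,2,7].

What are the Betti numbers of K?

We work with the vertex ordering 0 < 1 < 2 < 3 < 4 < 5 < 6 < 7 < 8 < 9. The simplices of K, each written with vertices in increasing order, are:

  0-simplices (10): [0], [1], [2], [3], [4], [5], [6], [7], [8], [9]
  1-simplices (18): [0,3], [0,7], [0,8], [1,2], [1,6], [1,9], [2,4], [2,5], [2,6], [2,7], [2,8], [3,8], [4,5], [4,7], [6,9], [7,8], [7,9], [8,9]
  2-simplices (8): [0,3,8], [0,7,8], [1,2,6], [1,6,9], [2,4,5], [2,4,7], [2,7,8], [7,8,9]

Hence C_0 ≅ Z^10, C_1 ≅ Z^18, C_2 ≅ Z^8.

∂_1: C_1 → C_0 maps an edge to its endpoints' difference, ∂[p,q] = q − p. For instance
  ∂[1,6] = [6] − [1].
The resulting 10×18 matrix has rank 9, and its Smith normal form has invariant factors (1,1,1,1,1,1,1,1,1).

Boundary ∂_2: C_2 → C_1 acts by ∂[p,q,r] = [q,r] − [p,r] + [p,q]. For instance
  ∂[7,8,9] = [8,9] − [7,9] + [7,8],
  ∂[2,4,7] = [4,7] − [2,7] + [2,4].
As a 18×8 matrix over Z this has rank 8, with invariant factors (1,1,1,1,1,1,1,1).

Now H_k = ker ∂_k / im ∂_{k+1}, so:

  H_0: rank C_0 − rank ∂_1 = 10 − 9 = 1, and the invariant factors of ∂_1 are all 1, so H_0 ≅ Z.
  H_1: rank ker ∂_1 − rank ∂_2 = (18 − 9) − 8 = 1, and the invariant factors of ∂_2 are all 1, so H_1 ≅ Z.
  H_2: rank ker ∂_2 − rank ∂_3 = (8 − 8) − 0 = 0, and there is no ∂_3, so H_2 ≅ 0.

Hence the Betti numbers are b_0 = 1, b_1 = 1, b_2 = 0.

b_0 = 1, b_1 = 1, b_2 = 0.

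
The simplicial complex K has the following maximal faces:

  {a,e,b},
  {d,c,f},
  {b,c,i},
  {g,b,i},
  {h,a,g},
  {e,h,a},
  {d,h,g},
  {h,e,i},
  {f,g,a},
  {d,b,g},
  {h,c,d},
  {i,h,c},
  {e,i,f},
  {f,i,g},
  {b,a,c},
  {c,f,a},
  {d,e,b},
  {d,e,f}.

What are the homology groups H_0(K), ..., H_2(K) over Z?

Take the total order a < b < c < d < e < f < g < h < i on the vertex set. Then K (dimension 2) consists of the simplices:

  0-simplices (9): a, b, c, d, e, f, g, h, i
  1-simplices (27): ab, ac, ae, af, ag, ah, bc, bd, be, bg, bi, cd, cf, ch, ci, de, df, dg, dh, ef, eh, ei, fg, fi, gh, gi, hi
  2-simplices (18): abc, abe, acf, aeh, afg, agh, bci, bde, bdg, bgi, cdf, cdh, chi, def, dgh, efi, ehi, fgi

Hence C_0 ≅ Z^9, C_1 ≅ Z^27, C_2 ≅ Z^18.

Boundary ∂_1: C_1 → C_0 is given by ∂[p,q] = [q] − [p]. For instance
  ∂cd = d − c.
The resulting 9×27 matrix has rank 8, and its Smith normal form has invariant factors (1,1,1,1,1,1,1,1).

The boundary map ∂_2: C_2 → C_1 maps a triangle to the signed sum of its edges. For instance
  ∂abe = be − ae + ab,
  ∂cdf = df − cf + cd.
As a 27×18 matrix over Z this has rank 17, with invariant factors (1,1,1,1,1,1,1,1,1,1,1,1,1,1,1,1,1).

Now H_k = ker ∂_k / im ∂_{k+1}, so:

  H_0: rank C_0 − rank ∂_1 = 9 − 8 = 1, and the invariant factors of ∂_1 are all 1, so H_0 = Z.
  H_1: rank ker ∂_1 − rank ∂_2 = (27 − 8) − 17 = 2, and the invariant factors of ∂_2 are all 1, so H_1 = Z^2.
  H_2: rank ker ∂_2 − rank ∂_3 = (18 − 17) − 0 = 1, and there is no ∂_3, so H_2 = Z.

H_0 = Z,  H_1 = Z^2,  H_2 = Z.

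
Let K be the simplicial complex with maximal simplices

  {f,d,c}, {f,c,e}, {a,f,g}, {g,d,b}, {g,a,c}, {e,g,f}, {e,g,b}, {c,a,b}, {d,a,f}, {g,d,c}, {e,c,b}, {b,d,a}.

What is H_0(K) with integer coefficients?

Order the vertices as a < b < c < d < e < f < g. Listing each simplex with vertices in this order, K has dimension 2 with simplices:

  0-simplices (7): a, b, c, d, e, f, g
  1-simplices (18): ab, ac, ad, af, ag, bc, bd, be, bg, cd, ce, cf, cg, df, dg, ef, eg, fg
  2-simplices (12): abc, abd, acg, adf, afg, bce, bdg, beg, cdf, cdg, cef, efg

so the chain groups are C_0 ≅ Z^7, C_1 ≅ Z^18, C_2 ≅ Z^12.

Boundary ∂_1: C_1 → C_0 sends each edge [p,q] (with p < q) to q − p.
This gives a 7×18 integer matrix of rank 6; reducing to Smith normal form yields diagonal entries (1,1,1,1,1,1).

The boundary map ∂_2: C_2 → C_1 maps a triangle to the signed sum of its edges. For instance
  ∂abc = bc − ac + ab,
  ∂acg = cg − ag + ac.
The resulting 18×12 matrix has rank 12, and its Smith normal form has invariant factors (1,1,1,1,1,1,1,1,1,1,1,2).

From H_k ≅ ker(∂_k) / im(∂_{k+1}) we obtain:

  H_0: rank C_0 − rank ∂_1 = 7 − 6 = 1, and the invariant factors of ∂_1 are all 1, so H_0 = Z.

H_0 ≅ Z.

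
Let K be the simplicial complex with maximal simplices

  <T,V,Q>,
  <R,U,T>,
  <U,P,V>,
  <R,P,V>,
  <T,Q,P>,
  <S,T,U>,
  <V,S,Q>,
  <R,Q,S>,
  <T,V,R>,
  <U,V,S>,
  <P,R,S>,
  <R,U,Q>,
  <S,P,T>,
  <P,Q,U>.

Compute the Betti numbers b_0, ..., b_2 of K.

Order the vertices as P < Q < R < S < T < U < V. Listing each simplex with vertices in this order, K has dimension 2 with simplices:

  0-simplices (7): P, Q, R, S, T, U, V
  1-simplices (21): PQ, PR, PS, PT, PU, PV, QR, QS, QT, QU, QV, RS, RT, RU, RV, ST, SU, SV, TU, TV, UV
  2-simplices (14): PQT, PQU, PRS, PRV, PST, PUV, QRS, QRU, QSV, QTV, RTU, RTV, STU, SUV

giving chain groups C_0 ≅ Z^7, C_1 ≅ Z^21, C_2 ≅ Z^14.

The boundary map ∂_1: C_1 → C_0 is given by ∂[p,q] = [q] − [p].
The 7×21 boundary matrix has rank 6 and Smith normal form diag(1,1,1,1,1,1).

The boundary map ∂_2: C_2 → C_1 sends each 2-simplex [p,q,r] to [q,r] − [p,r] + [p,q]. For instance
  ∂PQT = QT − PT + PQ,
  ∂SUV = UV − SV + SU.
The 21×14 boundary matrix has rank 13 and Smith normal form diag(1,1,1,1,1,1,1,1,1,1,1,1,1).

Computing H_k = (kernel of ∂_k) / (image of ∂_{k+1}):

  H_0: rank C_0 − rank ∂_1 = 7 − 6 = 1, and the invariant factors of ∂_1 are all 1, so H_0 ≅ Z.
  H_1: rank ker ∂_1 − rank ∂_2 = (21 − 6) − 13 = 2, and the invariant factors of ∂_2 are all 1, so H_1 ≅ Z^2.
  H_2: rank ker ∂_2 − rank ∂_3 = (14 − 13) − 0 = 1, and there is no ∂_3, so H_2 ≅ Z.

As a check, the Euler characteristic is 7 − 21 + 14 = 0, which agrees with 1 − 2 + 1 = 0.

Hence the Betti numbers are b_0 = 1, b_1 = 2, b_2 = 1.

b_0 = 1, b_1 = 2, b_2 = 1.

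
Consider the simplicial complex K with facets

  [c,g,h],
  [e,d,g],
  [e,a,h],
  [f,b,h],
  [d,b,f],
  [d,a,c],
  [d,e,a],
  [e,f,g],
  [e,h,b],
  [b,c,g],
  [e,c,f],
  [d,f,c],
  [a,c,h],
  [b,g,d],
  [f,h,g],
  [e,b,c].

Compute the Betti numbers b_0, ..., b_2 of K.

b_0 = 1, b_1 = 2, b_2 = 1.

Order the vertices as a < b < c < d < e < f < g < h. Listing each simplex with vertices in this order, K has dimension 2 with simplices:

  0-simplices (8): a, b, c, d, e, f, g, h
  1-simplices (24): ac, ad, ae, ah, bc, bd, be, bf, bg, bh, cd, ce, cf, cg, ch, de, df, dg, ef, eg, eh, fg, fh, gh
  2-simplices (16): acd, ach, ade, aeh, bce, bcg, bdf, bdg, beh, bfh, cdf, cef, cgh, deg, efg, fgh

Hence C_0 ≅ Z^8, C_1 ≅ Z^24, C_2 ≅ Z^16.

∂_1: C_1 → C_0 sends each edge [p,q] (with p < q) to q − p. For instance
  ∂eg = g − e.
The resulting 8×24 matrix has rank 7, and its Smith normal form has invariant factors (1,1,1,1,1,1,1).

Boundary ∂_2: C_2 → C_1 sends each 2-simplex [p,q,r] to [q,r] − [p,r] + [p,q]. For instance
  ∂efg = fg − eg + ef,
  ∂bce = ce − be + bc.
As a 24×16 matrix over Z this has rank 15, with invariant factors (1,1,1,1,1,1,1,1,1,1,1,1,1,1,1).

From H_k ≅ ker(∂_k) / im(∂_{k+1}) we obtain:

  H_0: rank C_0 − rank ∂_1 = 8 − 7 = 1, and the invariant factors of ∂_1 are all 1, so H_0 = Z.
  H_1: rank ker ∂_1 − rank ∂_2 = (24 − 7) − 15 = 2, and the invariant factors of ∂_2 are all 1, so H_1 = Z^2.
  H_2: rank ker ∂_2 − rank ∂_3 = (16 − 15) − 0 = 1, and there is no ∂_3, so H_2 = Z.

(K is a triangulation of the torus T^2.)

Hence the Betti numbers are b_0 = 1, b_1 = 2, b_2 = 1.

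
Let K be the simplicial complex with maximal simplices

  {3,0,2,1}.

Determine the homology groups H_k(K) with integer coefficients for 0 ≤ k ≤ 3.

H_0 = Z,  H_1 = 0,  H_2 = 0,  H_3 = 0.

Fix the vertex order 0 < 1 < 2 < 3 and write every simplex with vertices in increasing order. Then dim K = 3 and the simplices of K are:

  0-simplices (4): [0], [1], [2], [3]
  1-simplices (6): [0,1], [0,2], [0,3], [1,2], [1,3], [2,3]
  2-simplices (4): [0,1,2], [0,1,3], [0,2,3], [1,2,3]
  3-simplices (1): [0,1,2,3]

Hence C_0 ≅ Z^4, C_1 ≅ Z^6, C_2 ≅ Z^4, C_3 ≅ Z^1.

∂_1: C_1 → C_0 is given by ∂[p,q] = [q] − [p].
The resulting 4×6 matrix has rank 3, and its Smith normal form has invariant factors (1,1,1).

The boundary map ∂_2: C_2 → C_1 maps a triangle to the signed sum of its edges. For instance
  ∂[0,1,3] = [1,3] − [0,3] + [0,1],
  ∂[0,1,2] = [1,2] − [0,2] + [0,1].
The resulting 6×4 matrix has rank 3, and its Smith normal form has invariant factors (1,1,1).

Boundary ∂_3: C_3 → C_2 sends each 3-simplex σ to the alternating sum Σ_i (−1)^i (σ with its i-th vertex removed). For instance
  ∂[0,1,2,3] = [1,2,3] − [0,2,3] + [0,1,3] − [0,1,2].
The 4×1 boundary matrix has rank 1 and Smith normal form diag(1).

Now H_k = ker ∂_k / im ∂_{k+1}, so:

  H_0: rank C_0 − rank ∂_1 = 4 − 3 = 1, and the invariant factors of ∂_1 are all 1, so H_0 ≅ Z.
  H_1: rank ker ∂_1 − rank ∂_2 = (6 − 3) − 3 = 0, and the invariant factors of ∂_2 are all 1, so H_1 ≅ 0.
  H_2: rank ker ∂_2 − rank ∂_3 = (4 − 3) − 1 = 0, and the invariant factors of ∂_3 are all 1, so H_2 ≅ 0.
  H_3: rank ker ∂_3 − rank ∂_4 = (1 − 1) − 0 = 0, and there is no ∂_4, so H_3 ≅ 0.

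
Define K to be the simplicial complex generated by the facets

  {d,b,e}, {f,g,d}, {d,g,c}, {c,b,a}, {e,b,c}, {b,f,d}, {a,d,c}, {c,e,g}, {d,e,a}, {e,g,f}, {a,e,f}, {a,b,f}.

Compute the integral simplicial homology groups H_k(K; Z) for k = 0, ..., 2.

Take the total order a < b < c < d < e < f < g on the vertex set. Then K (dimension 2) consists of the simplices:

  0-simplices (7): a, b, c, d, e, f, g
  1-simplices (18): ab, ac, ad, ae, af, bc, bd, be, bf, cd, ce, cg, de, df, dg, ef, eg, fg
  2-simplices (12): abc, abf, acd, ade, aef, bce, bde, bdf, cdg, ceg, dfg, efg

giving chain groups C_0 ≅ Z^7, C_1 ≅ Z^18, C_2 ≅ Z^12.

∂_1: C_1 → C_0 is given by ∂[p,q] = [q] − [p].
The 7×18 boundary matrix has rank 6 and Smith normal form diag(1,1,1,1,1,1).

∂_2: C_2 → C_1 sends each 2-simplex [p,q,r] to [q,r] − [p,r] + [p,q]. For instance
  ∂bdf = df − bf + bd,
  ∂cdg = dg − cg + cd.
The 18×12 boundary matrix has rank 12 and Smith normal form diag(1,1,1,1,1,1,1,1,1,1,1,2).

Reading off H_k = ker ∂_k / im ∂_{k+1}:

  H_0: rank C_0 − rank ∂_1 = 7 − 6 = 1, and the invariant factors of ∂_1 are all 1, so H_0 ≅ Z.
  H_1: rank ker ∂_1 − rank ∂_2 = (18 − 6) − 12 = 0, and ∂_2 has invariant factor 2 > 1, so H_1 ≅ Z/2Z.
  H_2: rank ker ∂_2 − rank ∂_3 = (12 − 12) − 0 = 0, and there is no ∂_3, so H_2 ≅ 0.

As a check, the Euler characteristic is 7 − 18 + 12 = 1, which agrees with 1 − 0 + 0 = 1.
(K is a triangulation of the real projective plane RP^2.)

H_0 = Z,  H_1 = Z/2Z,  H_2 = 0.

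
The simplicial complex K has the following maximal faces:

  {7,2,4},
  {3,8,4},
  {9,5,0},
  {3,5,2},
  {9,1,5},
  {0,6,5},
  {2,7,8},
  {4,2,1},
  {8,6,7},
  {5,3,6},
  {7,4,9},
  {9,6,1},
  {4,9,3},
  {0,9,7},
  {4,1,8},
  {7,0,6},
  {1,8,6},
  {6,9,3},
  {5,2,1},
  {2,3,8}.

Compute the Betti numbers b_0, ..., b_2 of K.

Take the total order 0 < 1 < 2 < 3 < 4 < 5 < 6 < 7 < 8 < 9 on the vertex set. Then K (dimension 2) consists of the simplices:

  0-simplices (10): [0], [1], [2], [3], [4], [5], [6], [7], [8], [9]
  1-simplices (30): (30 of them)
  2-simplices (20): (20 of them)

Hence C_0 ≅ Z^10, C_1 ≅ Z^30, C_2 ≅ Z^20.

Boundary ∂_1: C_1 → C_0 sends each edge [p,q] (with p < q) to q − p. For instance
  ∂[3,8] = [8] − [3].
The 10×30 boundary matrix has rank 9 and Smith normal form diag(1,1,1,1,1,1,1,1,1).

Boundary ∂_2: C_2 → C_1 acts by ∂[p,q,r] = [q,r] − [p,r] + [p,q]. For instance
  ∂[3,5,6] = [5,6] − [3,6] + [3,5],
  ∂[1,6,9] = [6,9] − [1,9] + [1,6].
This gives a 30×20 integer matrix of rank 20; reducing to Smith normal form yields diagonal entries (1,1,1,1,1,1,1,1,1,1,1,1,1,1,1,1,1,1,1,2).

From H_k ≅ ker(∂_k) / im(∂_{k+1}) we obtain:

  H_0: rank C_0 − rank ∂_1 = 10 − 9 = 1, and the invariant factors of ∂_1 are all 1, so H_0 = Z.
  H_1: rank ker ∂_1 − rank ∂_2 = (30 − 9) − 20 = 1, and ∂_2 has invariant factor 2 > 1, so H_1 = Z ⊕ Z/2.
  H_2: rank ker ∂_2 − rank ∂_3 = (20 − 20) − 0 = 0, and there is no ∂_3, so H_2 = 0.

Hence the Betti numbers are b_0 = 1, b_1 = 1, b_2 = 0.

b_0 = 1, b_1 = 1, b_2 = 0.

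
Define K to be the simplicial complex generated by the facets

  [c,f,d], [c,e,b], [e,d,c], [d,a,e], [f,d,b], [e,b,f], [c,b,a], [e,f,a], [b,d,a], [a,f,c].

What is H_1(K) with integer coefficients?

We work with the vertex ordering a < b < c < d < e < f. The simplices of K, each written with vertices in increasing order, are:

  0-simplices (6): a, b, c, d, e, f
  1-simplices (15): ab, ac, ad, ae, af, bc, bd, be, bf, cd, ce, cf, de, df, ef
  2-simplices (10): abc, abd, acf, ade, aef, bce, bdf, bef, cde, cdf

giving chain groups C_0 ≅ Z^6, C_1 ≅ Z^15, C_2 ≅ Z^10.

Boundary ∂_1: C_1 → C_0 maps an edge to its endpoints' difference, ∂[p,q] = q − p.
This gives a 6×15 integer matrix of rank 5; reducing to Smith normal form yields diagonal entries (1,1,1,1,1).

The boundary map ∂_2: C_2 → C_1 sends each 2-simplex [p,q,r] to [q,r] − [p,r] + [p,q]. For instance
  ∂cde = de − ce + cd,
  ∂aef = ef − af + ae.
This gives a 15×10 integer matrix of rank 10; reducing to Smith normal form yields diagonal entries (1,1,1,1,1,1,1,1,1,2).

Now H_k = ker ∂_k / im ∂_{k+1}, so:

  H_1: rank ker ∂_1 − rank ∂_2 = (15 − 5) − 10 = 0, and ∂_2 has invariant factor 2 > 1, so H_1 ≅ Z/2.

H_1 = Z/2.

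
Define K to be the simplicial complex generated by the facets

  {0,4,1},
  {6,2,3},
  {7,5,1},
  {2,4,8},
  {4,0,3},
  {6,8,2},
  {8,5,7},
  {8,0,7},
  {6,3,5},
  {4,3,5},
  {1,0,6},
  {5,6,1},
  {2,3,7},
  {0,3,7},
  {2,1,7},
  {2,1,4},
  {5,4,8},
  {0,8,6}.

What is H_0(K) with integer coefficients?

Fix the vertex order 0 < 1 < 2 < 3 < 4 < 5 < 6 < 7 < 8 and write every simplex with vertices in increasing order. Then dim K = 2 and the simplices of K are:

  0-simplices (9): [0], [1], [2], [3], [4], [5], [6], [7], [8]
  1-simplices (27): (27 of them)
  2-simplices (18): [0,1,4], [0,1,6], [0,3,4], [0,3,7], [0,6,8], [0,7,8], [1,2,4], [1,2,7], [1,5,6], [1,5,7], [2,3,6], [2,3,7], [2,4,8], [2,6,8], [3,4,5], [3,5,6], [4,5,8], [5,7,8]

giving chain groups C_0 ≅ Z^9, C_1 ≅ Z^27, C_2 ≅ Z^18.

Boundary ∂_1: C_1 → C_0 maps an edge to its endpoints' difference, ∂[p,q] = q − p.
As a 9×27 matrix over Z this has rank 8, with invariant factors (1,1,1,1,1,1,1,1).

∂_2: C_2 → C_1 sends each 2-simplex [p,q,r] to [q,r] − [p,r] + [p,q]. For instance
  ∂[2,3,7] = [3,7] − [2,7] + [2,3],
  ∂[1,5,6] = [5,6] − [1,6] + [1,5].
As a 27×18 matrix over Z this has rank 17, with invariant factors (1,1,1,1,1,1,1,1,1,1,1,1,1,1,1,1,1).

Now H_k = ker ∂_k / im ∂_{k+1}, so:

  H_0: rank C_0 − rank ∂_1 = 9 − 8 = 1, and the invariant factors of ∂_1 are all 1, so H_0 = Z.

(K is a triangulation of the torus T^2.)

H_0 = Z.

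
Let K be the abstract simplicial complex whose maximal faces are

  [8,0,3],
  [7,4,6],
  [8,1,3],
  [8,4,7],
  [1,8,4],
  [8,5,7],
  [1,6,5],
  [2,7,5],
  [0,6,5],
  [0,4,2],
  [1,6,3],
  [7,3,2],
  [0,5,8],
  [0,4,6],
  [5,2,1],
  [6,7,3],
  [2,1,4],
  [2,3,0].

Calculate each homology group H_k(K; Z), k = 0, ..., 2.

H_0 ≅ Z,  H_1 ≅ Z^2,  H_2 ≅ Z.

Fix the vertex order 0 < 1 < 2 < 3 < 4 < 5 < 6 < 7 < 8 and write every simplex with vertices in increasing order. Then dim K = 2 and the simplices of K are:

  0-simplices (9): [0], [1], [2], [3], [4], [5], [6], [7], [8]
  1-simplices (27): (27 of them)
  2-simplices (18): [0,2,3], [0,2,4], [0,3,8], [0,4,6], [0,5,6], [0,5,8], [1,2,4], [1,2,5], [1,3,6], [1,3,8], [1,4,8], [1,5,6], [2,3,7], [2,5,7], [3,6,7], [4,6,7], [4,7,8], [5,7,8]

so the chain groups are C_0 ≅ Z^9, C_1 ≅ Z^27, C_2 ≅ Z^18.

The boundary map ∂_1: C_1 → C_0 sends each edge [p,q] (with p < q) to q − p. For instance
  ∂[1,2] = [2] − [1].
The 9×27 boundary matrix has rank 8 and Smith normal form diag(1,1,1,1,1,1,1,1).

∂_2: C_2 → C_1 maps a triangle to the signed sum of its edges. For instance
  ∂[0,5,8] = [5,8] − [0,8] + [0,5],
  ∂[4,7,8] = [7,8] − [4,8] + [4,7].
The 27×18 boundary matrix has rank 17 and Smith normal form diag(1,1,1,1,1,1,1,1,1,1,1,1,1,1,1,1,1).

Computing H_k = (kernel of ∂_k) / (image of ∂_{k+1}):

  H_0: rank C_0 − rank ∂_1 = 9 − 8 = 1, and the invariant factors of ∂_1 are all 1, so H_0 = Z.
  H_1: rank ker ∂_1 − rank ∂_2 = (27 − 8) − 17 = 2, and the invariant factors of ∂_2 are all 1, so H_1 = Z^2.
  H_2: rank ker ∂_2 − rank ∂_3 = (18 − 17) − 0 = 1, and there is no ∂_3, so H_2 = Z.

As a check, the Euler characteristic is 9 − 27 + 18 = 0, which agrees with 1 − 2 + 1 = 0.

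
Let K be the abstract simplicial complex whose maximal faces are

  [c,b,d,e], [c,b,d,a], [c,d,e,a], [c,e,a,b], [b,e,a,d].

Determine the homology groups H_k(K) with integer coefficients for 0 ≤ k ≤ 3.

We work with the vertex ordering a < b < c < d < e. The simplices of K, each written with vertices in increasing order, are:

  0-simplices (5): a, b, c, d, e
  1-simplices (10): ab, ac, ad, ae, bc, bd, be, cd, ce, de
  2-simplices (10): abc, abd, abe, acd, ace, ade, bcd, bce, bde, cde
  3-simplices (5): abcd, abce, abde, acde, bcde

giving chain groups C_0 ≅ Z^5, C_1 ≅ Z^10, C_2 ≅ Z^10, C_3 ≅ Z^5.

Boundary ∂_1: C_1 → C_0 sends each edge [p,q] (with p < q) to q − p. For instance
  ∂ae = e − a.
As a 5×10 matrix over Z this has rank 4, with invariant factors (1,1,1,1).

The boundary map ∂_2: C_2 → C_1 maps a triangle to the signed sum of its edges. For instance
  ∂cde = de − ce + cd,
  ∂acd = cd − ad + ac.
The 10×10 boundary matrix has rank 6 and Smith normal form diag(1,1,1,1,1,1).

∂_3: C_3 → C_2 sends each 3-simplex σ to the alternating sum Σ_i (−1)^i (σ with its i-th vertex removed). For instance
  ∂abce = bce − ace + abe − abc,
  ∂bcde = cde − bde + bce − bcd.
As a 10×5 matrix over Z this has rank 4, with invariant factors (1,1,1,1).

Reading off H_k = ker ∂_k / im ∂_{k+1}:

  H_0: rank C_0 − rank ∂_1 = 5 − 4 = 1, and the invariant factors of ∂_1 are all 1, so H_0 ≅ Z.
  H_1: rank ker ∂_1 − rank ∂_2 = (10 − 4) − 6 = 0, and the invariant factors of ∂_2 are all 1, so H_1 ≅ 0.
  H_2: rank ker ∂_2 − rank ∂_3 = (10 − 6) − 4 = 0, and the invariant factors of ∂_3 are all 1, so H_2 ≅ 0.
  H_3: rank ker ∂_3 − rank ∂_4 = (5 − 4) − 0 = 1, and there is no ∂_4, so H_3 ≅ Z.

H_0 = Z,  H_1 = 0,  H_2 = 0,  H_3 = Z.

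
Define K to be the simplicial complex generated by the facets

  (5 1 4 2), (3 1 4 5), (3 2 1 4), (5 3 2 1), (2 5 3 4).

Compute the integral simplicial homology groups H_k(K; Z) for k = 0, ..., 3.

Order the vertices as 1 < 2 < 3 < 4 < 5. Listing each simplex with vertices in this order, K has dimension 3 with simplices:

  0-simplices (5): [1], [2], [3], [4], [5]
  1-simplices (10): [1,2], [1,3], [1,4], [1,5], [2,3], [2,4], [2,5], [3,4], [3,5], [4,5]
  2-simplices (10): [1,2,3], [1,2,4], [1,2,5], [1,3,4], [1,3,5], [1,4,5], [2,3,4], [2,3,5], [2,4,5], [3,4,5]
  3-simplices (5): [1,2,3,4], [1,2,3,5], [1,2,4,5], [1,3,4,5], [2,3,4,5]

giving chain groups C_0 ≅ Z^5, C_1 ≅ Z^10, C_2 ≅ Z^10, C_3 ≅ Z^5.

The boundary map ∂_1: C_1 → C_0 is given by ∂[p,q] = [q] − [p]. For instance
  ∂[2,5] = [5] − [2].
This gives a 5×10 integer matrix of rank 4; reducing to Smith normal form yields diagonal entries (1,1,1,1).

Boundary ∂_2: C_2 → C_1 sends each 2-simplex [p,q,r] to [q,r] − [p,r] + [p,q]. For instance
  ∂[1,2,4] = [2,4] − [1,4] + [1,2],
  ∂[1,2,5] = [2,5] − [1,5] + [1,2].
As a 10×10 matrix over Z this has rank 6, with invariant factors (1,1,1,1,1,1).

The boundary map ∂_3: C_3 → C_2 sends each 3-simplex σ to the alternating sum Σ_i (−1)^i (σ with its i-th vertex removed). For instance
  ∂[1,2,4,5] = [2,4,5] − [1,4,5] + [1,2,5] − [1,2,4],
  ∂[1,2,3,5] = [2,3,5] − [1,3,5] + [1,2,5] − [1,2,3].
As a 10×5 matrix over Z this has rank 4, with invariant factors (1,1,1,1).

Reading off H_k = ker ∂_k / im ∂_{k+1}:

  H_0: rank C_0 − rank ∂_1 = 5 − 4 = 1, and the invariant factors of ∂_1 are all 1, so H_0 = Z.
  H_1: rank ker ∂_1 − rank ∂_2 = (10 − 4) − 6 = 0, and the invariant factors of ∂_2 are all 1, so H_1 = 0.
  H_2: rank ker ∂_2 − rank ∂_3 = (10 − 6) − 4 = 0, and the invariant factors of ∂_3 are all 1, so H_2 = 0.
  H_3: rank ker ∂_3 − rank ∂_4 = (5 − 4) − 0 = 1, and there is no ∂_4, so H_3 = Z.

As a check, the Euler characteristic is 5 − 10 + 10 − 5 = 0, which agrees with 1 − 0 + 0 − 1 = 0.

H_0 ≅ Z,  H_1 = 0,  H_2 = 0,  H_3 ≅ Z.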